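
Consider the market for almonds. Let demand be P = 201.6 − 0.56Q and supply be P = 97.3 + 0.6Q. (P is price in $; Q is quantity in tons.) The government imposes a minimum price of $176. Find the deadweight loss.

$1133.09

Competitive equilibrium: 201.6 − 0.56Q = 97.3 + 0.6Q → Q* = 89.9138, P* = 151.2483.
At the floor P = 176, quantity demanded = (201.6 − 176)/0.56 = 45.7143.
Sellers' marginal cost at Q' = 45.7143: 97.3 + 0.6·45.7143 = 124.7286.
ΔQ = 89.9138 − 45.7143 = 44.1995; wedge = 176 − 124.7286 = 51.2714.
Deadweight loss = ½ × 44.1995 × 51.2714 = $1133.09.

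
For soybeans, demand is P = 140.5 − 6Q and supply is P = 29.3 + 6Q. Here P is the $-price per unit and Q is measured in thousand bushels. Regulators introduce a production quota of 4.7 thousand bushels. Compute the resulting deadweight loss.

$125.13 thousand

Competitive equilibrium: 140.5 − 6Q = 29.3 + 6Q → Q* = 9.2667, P* = 84.9.
At Q = 4.7: demand price = 140.5 − 6·4.7 = 112.3; supply price = 29.3 + 6·4.7 = 57.5.
ΔQ = 9.2667 − 4.7 = 4.5667; wedge = 112.3 − 57.5 = 54.8.
Deadweight loss = ½ × 4.5667 × 54.8 = $125.13 thousand.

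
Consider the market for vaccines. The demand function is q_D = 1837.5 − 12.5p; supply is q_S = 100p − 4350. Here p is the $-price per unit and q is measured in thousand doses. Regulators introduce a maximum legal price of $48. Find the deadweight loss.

$22050 thousand

In inverse form: demand p = 147 − 0.08q, supply p = 43.5 + 0.01q.
Competitive equilibrium: 147 − 0.08q = 43.5 + 0.01q → q* = 1150, p* = 55.
At the ceiling p = 48, quantity supplied = (48 − 43.5)/0.01 = 450.
Willingness to pay at q' = 450: 147 − 0.08·450 = 111.
Δq = 1150 − 450 = 700; wedge = 111 − 48 = 63.
The triangle = ½ × 700 × 63 = $22050 thousand.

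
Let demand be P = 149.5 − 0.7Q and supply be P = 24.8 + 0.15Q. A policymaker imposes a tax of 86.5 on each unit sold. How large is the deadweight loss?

4401.32

Competitive equilibrium: 149.5 − 0.7Q = 24.8 + 0.15Q → Q* = 146.7059, P* = 46.8059.
With the tax, the buyer price exceeds the seller price by 86.5: (149.5 − 0.7Q) − (24.8 + 0.15Q) = 86.5 → Q' = 44.9412.
ΔQ = 146.7059 − 44.9412 = 101.7647; the wedge equals the tax, 86.5.
Deadweight loss = ½ × 101.7647 × 86.5 = 4401.32.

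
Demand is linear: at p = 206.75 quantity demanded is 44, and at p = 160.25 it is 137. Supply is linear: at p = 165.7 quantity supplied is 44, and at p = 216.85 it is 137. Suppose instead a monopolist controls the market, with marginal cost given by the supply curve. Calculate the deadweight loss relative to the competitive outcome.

Demand slope = (160.25 − 206.75)/(137 − 44) = −0.5, so p = 228.75 − 0.5q.
Supply slope = (216.85 − 165.7)/(137 − 44) = 0.55, so p = 141.5 + 0.55q.
Competitive equilibrium: 228.75 − 0.5q = 141.5 + 0.55q → q* = 83.0952, p* = 187.2024.
Marginal revenue: MR = 228.75 − q. Set MR = MC: 228.75 − q = 141.5 + 0.55q → q_m = 56.2903.
Price p_m = 228.75 − 0.5·56.2903 = 200.6049; MC(q_m) = 141.5 + 0.55·56.2903 = 172.4597.
Competitive q* = 83.0952, so Δq = 26.8049; wedge = 200.6049 − 172.4597 = 28.1452.
Welfare loss = ½ × 26.8049 × 28.1452 = 377.21.

377.21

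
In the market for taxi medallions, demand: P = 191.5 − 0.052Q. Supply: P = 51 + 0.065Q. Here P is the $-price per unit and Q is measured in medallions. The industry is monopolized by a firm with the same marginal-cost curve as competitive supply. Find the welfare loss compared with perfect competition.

$7986.75

Competitive equilibrium: 191.5 − 0.052Q = 51 + 0.065Q → Q* = 1200.8547, P* = 129.05556.
Marginal revenue: MR = 191.5 − 0.104Q. Set MR = MC: 191.5 − 0.104Q = 51 + 0.065Q → Q_m = 831.36095.
Price P_m = 191.5 − 0.052·831.36095 = 148.26923; MC(Q_m) = 51 + 0.065·831.36095 = 105.03846.
Competitive Q* = 1200.8547, so ΔQ = 369.49375; wedge = 148.26923 − 105.03846 = 43.23077.
The triangle = ½ × 369.49375 × 43.23077 = $7986.75.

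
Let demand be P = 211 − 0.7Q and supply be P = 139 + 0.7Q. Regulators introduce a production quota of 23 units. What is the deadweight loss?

565.73

Competitive equilibrium: 211 − 0.7Q = 139 + 0.7Q → Q* = 51.4286, P* = 175.
At Q = 23: demand price = 211 − 0.7·23 = 194.9; supply price = 139 + 0.7·23 = 155.1.
ΔQ = 51.4286 − 23 = 28.4286; wedge = 194.9 − 155.1 = 39.8.
The triangle = ½ × 28.4286 × 39.8 = 565.73.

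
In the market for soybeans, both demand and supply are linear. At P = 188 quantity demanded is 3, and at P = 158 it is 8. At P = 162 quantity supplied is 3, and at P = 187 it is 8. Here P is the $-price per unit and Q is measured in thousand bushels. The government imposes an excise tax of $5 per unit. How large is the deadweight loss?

$1.14 thousand

Demand slope = (158 − 188)/(8 − 3) = −6, so P = 206 − 6Q.
Supply slope = (187 − 162)/(8 − 3) = 5, so P = 147 + 5Q.
Competitive equilibrium: 206 − 6Q = 147 + 5Q → Q* = 5.3636, P* = 173.8182.
With the tax, the buyer price exceeds the seller price by 5: (206 − 6Q) − (147 + 5Q) = 5 → Q' = 4.9091.
ΔQ = 5.3636 − 4.9091 = 0.4545; the wedge equals the tax, 5.
Deadweight loss = ½ × 0.4545 × 5 = $1.14 thousand.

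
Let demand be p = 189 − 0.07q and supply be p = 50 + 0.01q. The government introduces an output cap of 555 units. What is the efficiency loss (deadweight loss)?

Competitive equilibrium: 189 − 0.07q = 50 + 0.01q → q* = 1737.5, p* = 67.375.
At q = 555: demand price = 189 − 0.07·555 = 150.15; supply price = 50 + 0.01·555 = 55.55.
Δq = 1737.5 − 555 = 1182.5; wedge = 150.15 − 55.55 = 94.6.
DWL = ½ × 1182.5 × 94.6 = 55932.25.

55932.25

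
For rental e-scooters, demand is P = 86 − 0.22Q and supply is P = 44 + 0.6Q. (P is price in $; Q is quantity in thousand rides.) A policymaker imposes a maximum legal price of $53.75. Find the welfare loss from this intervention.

$501.38 thousand

Competitive equilibrium: 86 − 0.22Q = 44 + 0.6Q → Q* = 51.2195, P* = 74.7317.
At the ceiling P = 53.75, quantity supplied = (53.75 − 44)/0.6 = 16.25.
Willingness to pay at Q' = 16.25: 86 − 0.22·16.25 = 82.425.
ΔQ = 51.2195 − 16.25 = 34.9695; wedge = 82.425 − 53.75 = 28.675.
The triangle = ½ × 34.9695 × 28.675 = $501.38 thousand.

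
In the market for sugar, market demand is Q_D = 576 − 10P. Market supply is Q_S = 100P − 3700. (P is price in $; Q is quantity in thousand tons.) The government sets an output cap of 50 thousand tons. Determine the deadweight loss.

In inverse form: demand P = 57.6 − 0.1Q, supply P = 37 + 0.01Q.
Competitive equilibrium: 57.6 − 0.1Q = 37 + 0.01Q → Q* = 187.2727, P* = 38.8727.
At Q = 50: demand price = 57.6 − 0.1·50 = 52.6; supply price = 37 + 0.01·50 = 37.5.
ΔQ = 187.2727 − 50 = 137.2727; wedge = 52.6 − 37.5 = 15.1.
DWL = ½ × 137.2727 × 15.1 = $1036.41 thousand.

$1036.41 thousand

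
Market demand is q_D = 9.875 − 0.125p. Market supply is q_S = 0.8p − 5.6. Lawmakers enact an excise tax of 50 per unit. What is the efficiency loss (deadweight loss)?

135.14

In inverse form: demand p = 79 − 8q, supply p = 7 + 1.25q.
Competitive equilibrium: 79 − 8q = 7 + 1.25q → q* = 7.7838, p* = 16.7297.
With the tax, the buyer price exceeds the seller price by 50: (79 − 8q) − (7 + 1.25q) = 50 → q' = 2.3784.
Δq = 7.7838 − 2.3784 = 5.4054; the wedge equals the tax, 50.
The triangle = ½ × 5.4054 × 50 = 135.14.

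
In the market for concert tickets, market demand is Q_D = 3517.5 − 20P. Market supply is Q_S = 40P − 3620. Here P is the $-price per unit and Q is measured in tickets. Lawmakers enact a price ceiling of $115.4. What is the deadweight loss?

$759.70

In inverse form: demand P = 175.875 − 0.05Q, supply P = 90.5 + 0.025Q.
Competitive equilibrium: 175.875 − 0.05Q = 90.5 + 0.025Q → Q* = 1138.3333, P* = 118.9583.
At the ceiling P = 115.4, quantity supplied = (115.4 − 90.5)/0.025 = 996.
Willingness to pay at Q' = 996: 175.875 − 0.05·996 = 126.075.
ΔQ = 1138.3333 − 996 = 142.3333; wedge = 126.075 − 115.4 = 10.675.
The triangle = ½ × 142.3333 × 10.675 = $759.70.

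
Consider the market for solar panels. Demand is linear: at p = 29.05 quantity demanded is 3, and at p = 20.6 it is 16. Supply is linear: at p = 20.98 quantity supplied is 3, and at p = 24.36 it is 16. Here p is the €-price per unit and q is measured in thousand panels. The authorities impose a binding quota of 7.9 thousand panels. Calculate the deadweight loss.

Demand slope = (20.6 − 29.05)/(16 − 3) = −0.65, so p = 31 − 0.65q.
Supply slope = (24.36 − 20.98)/(16 − 3) = 0.26, so p = 20.2 + 0.26q.
Competitive equilibrium: 31 − 0.65q = 20.2 + 0.26q → q* = 11.8681, p* = 23.2857.
At q = 7.9: demand price = 31 − 0.65·7.9 = 25.865; supply price = 20.2 + 0.26·7.9 = 22.254.
Δq = 11.8681 − 7.9 = 3.9681; wedge = 25.865 − 22.254 = 3.611.
The triangle = ½ × 3.9681 × 3.611 = €7.16 thousand.

€7.16 thousand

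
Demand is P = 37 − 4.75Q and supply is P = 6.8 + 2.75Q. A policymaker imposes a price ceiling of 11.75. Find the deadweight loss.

Competitive equilibrium: 37 − 4.75Q = 6.8 + 2.75Q → Q* = 4.0267, P* = 17.8733.
At the ceiling P = 11.75, quantity supplied = (11.75 − 6.8)/2.75 = 1.8.
Willingness to pay at Q' = 1.8: 37 − 4.75·1.8 = 28.45.
ΔQ = 4.0267 − 1.8 = 2.2267; wedge = 28.45 − 11.75 = 16.7.
The triangle = ½ × 2.2267 × 16.7 = 18.59.

18.59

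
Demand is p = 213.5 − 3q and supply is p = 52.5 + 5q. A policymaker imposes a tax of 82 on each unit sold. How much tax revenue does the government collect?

Competitive equilibrium: 213.5 − 3q = 52.5 + 5q → q* = 20.125, p* = 153.125.
With the tax, the buyer price exceeds the seller price by 82: (213.5 − 3q) − (52.5 + 5q) = 82 → q' = 9.875.
Tax revenue = 82 × 9.875 = 809.75.

809.75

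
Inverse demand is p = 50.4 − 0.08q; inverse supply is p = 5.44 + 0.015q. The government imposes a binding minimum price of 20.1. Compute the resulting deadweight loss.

Competitive equilibrium: 50.4 − 0.08q = 5.44 + 0.015q → q* = 473.26316, p* = 12.53895.
At the floor p = 20.1, quantity demanded = (50.4 − 20.1)/0.08 = 378.75.
Sellers' marginal cost at q' = 378.75: 5.44 + 0.015·378.75 = 11.12125.
Δq = 473.26316 − 378.75 = 94.51316; wedge = 20.1 − 11.12125 = 8.97875.
The triangle = ½ × 94.51316 × 8.97875 = 424.31.

424.31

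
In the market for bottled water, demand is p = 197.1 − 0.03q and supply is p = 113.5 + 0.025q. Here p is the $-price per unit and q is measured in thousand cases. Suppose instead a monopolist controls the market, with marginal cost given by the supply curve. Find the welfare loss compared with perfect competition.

$7914.52 thousand

Competitive equilibrium: 197.1 − 0.03q = 113.5 + 0.025q → q* = 1520, p* = 151.5.
Marginal revenue: MR = 197.1 − 0.06q. Set MR = MC: 197.1 − 0.06q = 113.5 + 0.025q → q_m = 983.5294.
Price p_m = 197.1 − 0.03·983.5294 = 167.5941; MC(q_m) = 113.5 + 0.025·983.5294 = 138.0882.
Competitive q* = 1520, so Δq = 536.4706; wedge = 167.5941 − 138.0882 = 29.5059.
Welfare loss = ½ × 536.4706 × 29.5059 = $7914.52 thousand.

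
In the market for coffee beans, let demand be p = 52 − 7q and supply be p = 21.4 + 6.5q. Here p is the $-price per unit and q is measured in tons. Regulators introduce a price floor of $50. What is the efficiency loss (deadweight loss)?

$26.49

Competitive equilibrium: 52 − 7q = 21.4 + 6.5q → q* = 2.2667, p* = 36.1333.
At the floor p = 50, quantity demanded = (52 − 50)/7 = 0.2857.
Sellers' marginal cost at q' = 0.2857: 21.4 + 6.5·0.2857 = 23.2571.
Δq = 2.2667 − 0.2857 = 1.981; wedge = 50 − 23.2571 = 26.7429.
DWL = ½ × 1.981 × 26.7429 = $26.49.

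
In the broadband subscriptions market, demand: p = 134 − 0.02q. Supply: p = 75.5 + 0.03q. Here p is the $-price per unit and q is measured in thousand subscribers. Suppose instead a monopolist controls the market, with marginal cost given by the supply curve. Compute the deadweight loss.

Competitive equilibrium: 134 − 0.02q = 75.5 + 0.03q → q* = 1170, p* = 110.6.
Marginal revenue: MR = 134 − 0.04q. Set MR = MC: 134 − 0.04q = 75.5 + 0.03q → q_m = 835.71429.
Price p_m = 134 − 0.02·835.71429 = 117.28571; MC(q_m) = 75.5 + 0.03·835.71429 = 100.57143.
Competitive q* = 1170, so Δq = 334.28571; wedge = 117.28571 − 100.57143 = 16.71428.
Deadweight loss = ½ × 334.28571 × 16.71428 = $2793.67 thousand.

$2793.67 thousand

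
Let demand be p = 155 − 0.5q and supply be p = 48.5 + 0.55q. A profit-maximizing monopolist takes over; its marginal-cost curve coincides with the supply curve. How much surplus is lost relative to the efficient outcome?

562.03

Competitive equilibrium: 155 − 0.5q = 48.5 + 0.55q → q* = 101.4286, p* = 104.2857.
Marginal revenue: MR = 155 − q. Set MR = MC: 155 − q = 48.5 + 0.55q → q_m = 68.7097.
Price p_m = 155 − 0.5·68.7097 = 120.6452; MC(q_m) = 48.5 + 0.55·68.7097 = 86.2903.
Competitive q* = 101.4286, so Δq = 32.7189; wedge = 120.6452 − 86.2903 = 34.3549.
Deadweight loss = ½ × 32.7189 × 34.3549 = 562.03.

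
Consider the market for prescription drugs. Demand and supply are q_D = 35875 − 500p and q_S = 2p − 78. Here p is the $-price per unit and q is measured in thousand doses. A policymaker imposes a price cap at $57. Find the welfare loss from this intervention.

$214.59 thousand

In inverse form: demand p = 71.75 − 0.002q, supply p = 39 + 0.5q.
Competitive equilibrium: 71.75 − 0.002q = 39 + 0.5q → q* = 65.239, p* = 71.6195.
At the ceiling p = 57, quantity supplied = (57 − 39)/0.5 = 36.
Willingness to pay at q' = 36: 71.75 − 0.002·36 = 71.678.
Δq = 65.239 − 36 = 29.239; wedge = 71.678 − 57 = 14.678.
The triangle = ½ × 29.239 × 14.678 = $214.59 thousand.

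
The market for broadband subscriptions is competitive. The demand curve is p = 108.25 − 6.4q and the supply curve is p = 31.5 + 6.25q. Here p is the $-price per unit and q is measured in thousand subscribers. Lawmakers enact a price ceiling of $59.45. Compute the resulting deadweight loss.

$16.09 thousand

Competitive equilibrium: 108.25 − 6.4q = 31.5 + 6.25q → q* = 6.0672, p* = 69.42.
At the ceiling p = 59.45, quantity supplied = (59.45 − 31.5)/6.25 = 4.472.
Willingness to pay at q' = 4.472: 108.25 − 6.4·4.472 = 79.6292.
Δq = 6.0672 − 4.472 = 1.5952; wedge = 79.6292 − 59.45 = 20.1792.
Deadweight loss = ½ × 1.5952 × 20.1792 = $16.09 thousand.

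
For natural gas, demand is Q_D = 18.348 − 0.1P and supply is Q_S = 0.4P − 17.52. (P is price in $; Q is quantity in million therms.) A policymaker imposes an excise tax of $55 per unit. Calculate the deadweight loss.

$121 million

In inverse form: demand P = 183.48 − 10Q, supply P = 43.8 + 2.5Q.
Competitive equilibrium: 183.48 − 10Q = 43.8 + 2.5Q → Q* = 11.1744, P* = 71.736.
With the tax, the buyer price exceeds the seller price by 55: (183.48 − 10Q) − (43.8 + 2.5Q) = 55 → Q' = 6.7744.
ΔQ = 11.1744 − 6.7744 = 4.4; the wedge equals the tax, 55.
DWL = ½ × 4.4 × 55 = $121 million.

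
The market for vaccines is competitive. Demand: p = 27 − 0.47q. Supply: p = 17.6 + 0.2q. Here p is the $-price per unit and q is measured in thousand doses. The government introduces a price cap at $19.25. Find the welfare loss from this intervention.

Competitive equilibrium: 27 − 0.47q = 17.6 + 0.2q → q* = 14.0299, p* = 20.406.
At the ceiling p = 19.25, quantity supplied = (19.25 − 17.6)/0.2 = 8.25.
Willingness to pay at q' = 8.25: 27 − 0.47·8.25 = 23.1225.
Δq = 14.0299 − 8.25 = 5.7799; wedge = 23.1225 − 19.25 = 3.8725.
Welfare loss = ½ × 5.7799 × 3.8725 = $11.19 thousand.

$11.19 thousand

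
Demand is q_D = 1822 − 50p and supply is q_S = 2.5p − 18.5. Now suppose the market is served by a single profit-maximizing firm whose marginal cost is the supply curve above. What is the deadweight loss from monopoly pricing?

2.07

In inverse form: demand p = 36.44 − 0.02q, supply p = 7.4 + 0.4q.
Competitive equilibrium: 36.44 − 0.02q = 7.4 + 0.4q → q* = 69.1429, p* = 35.0571.
Marginal revenue: MR = 36.44 − 0.04q. Set MR = MC: 36.44 − 0.04q = 7.4 + 0.4q → q_m = 66.
Price p_m = 36.44 − 0.02·66 = 35.12; MC(q_m) = 7.4 + 0.4·66 = 33.8.
Competitive q* = 69.1429, so Δq = 3.1429; wedge = 35.12 − 33.8 = 1.32.
Welfare loss = ½ × 3.1429 × 1.32 = 2.07.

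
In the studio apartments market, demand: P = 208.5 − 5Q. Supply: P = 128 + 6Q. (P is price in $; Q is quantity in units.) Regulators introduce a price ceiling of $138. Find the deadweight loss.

Competitive equilibrium: 208.5 − 5Q = 128 + 6Q → Q* = 7.3182, P* = 171.9091.
At the ceiling P = 138, quantity supplied = (138 − 128)/6 = 1.6667.
Willingness to pay at Q' = 1.6667: 208.5 − 5·1.6667 = 200.1665.
ΔQ = 7.3182 − 1.6667 = 5.6515; wedge = 200.1665 − 138 = 62.1665.
The triangle = ½ × 5.6515 × 62.1665 = $175.67.

$175.67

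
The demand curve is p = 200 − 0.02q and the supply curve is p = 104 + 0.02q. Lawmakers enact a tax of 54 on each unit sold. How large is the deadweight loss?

Competitive equilibrium: 200 − 0.02q = 104 + 0.02q → q* = 2400, p* = 152.
With the tax, the buyer price exceeds the seller price by 54: (200 − 0.02q) − (104 + 0.02q) = 54 → q' = 1050.
Δq = 2400 − 1050 = 1350; the wedge equals the tax, 54.
Welfare loss = ½ × 1350 × 54 = 36450.

36450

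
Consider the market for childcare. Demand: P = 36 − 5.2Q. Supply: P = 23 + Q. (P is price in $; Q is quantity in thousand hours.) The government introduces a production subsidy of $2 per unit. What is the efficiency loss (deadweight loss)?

Competitive equilibrium: 36 − 5.2Q = 23 + Q → Q* = 2.0968, P* = 25.0968.
The subsidy lowers effective supply by 2: P = 21 + Q.
New quantity: 36 − 5.2Q = 21 + Q → Q' = 2.4194.
Overproduction ΔQ = 2.4194 − 2.0968 = 0.3226; wedge = subsidy = 2.
DWL = ½ × 0.3226 × 2 = $0.32 thousand.

$0.32 thousand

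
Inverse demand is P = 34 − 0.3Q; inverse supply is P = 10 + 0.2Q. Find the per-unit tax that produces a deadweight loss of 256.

16

Competitive equilibrium: 34 − 0.3Q = 10 + 0.2Q → Q* = 48, P* = 19.6.
A tax t gives ΔQ = t/0.5 and wedge t, so DWL = t²/1.
t²/1 = 256 → t² = 256 → t = 16.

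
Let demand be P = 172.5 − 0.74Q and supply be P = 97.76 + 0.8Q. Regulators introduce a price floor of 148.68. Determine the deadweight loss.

Competitive equilibrium: 172.5 − 0.74Q = 97.76 + 0.8Q → Q* = 48.5325, P* = 136.586.
At the floor P = 148.68, quantity demanded = (172.5 − 148.68)/0.74 = 32.1892.
Sellers' marginal cost at Q' = 32.1892: 97.76 + 0.8·32.1892 = 123.5114.
ΔQ = 48.5325 − 32.1892 = 16.3433; wedge = 148.68 − 123.5114 = 25.1686.
Welfare loss = ½ × 16.3433 × 25.1686 = 205.67.

205.67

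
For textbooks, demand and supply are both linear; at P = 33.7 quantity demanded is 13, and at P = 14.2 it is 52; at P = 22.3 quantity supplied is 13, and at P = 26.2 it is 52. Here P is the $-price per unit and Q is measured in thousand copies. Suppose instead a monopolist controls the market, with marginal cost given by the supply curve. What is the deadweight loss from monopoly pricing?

$63.47 thousand

Demand slope = (14.2 − 33.7)/(52 − 13) = −0.5, so P = 40.2 − 0.5Q.
Supply slope = (26.2 − 22.3)/(52 − 13) = 0.1, so P = 21 + 0.1Q.
Competitive equilibrium: 40.2 − 0.5Q = 21 + 0.1Q → Q* = 32, P* = 24.2.
Marginal revenue: MR = 40.2 − Q. Set MR = MC: 40.2 − Q = 21 + 0.1Q → Q_m = 17.4545.
Price P_m = 40.2 − 0.5·17.4545 = 31.4728; MC(Q_m) = 21 + 0.1·17.4545 = 22.7455.
Competitive Q* = 32, so ΔQ = 14.5455; wedge = 31.4728 − 22.7455 = 8.7273.
Deadweight loss = ½ × 14.5455 × 8.7273 = $63.47 thousand.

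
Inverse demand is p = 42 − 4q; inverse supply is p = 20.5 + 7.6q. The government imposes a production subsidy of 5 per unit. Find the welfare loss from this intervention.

Competitive equilibrium: 42 − 4q = 20.5 + 7.6q → q* = 1.8534, p* = 34.5862.
The subsidy lowers effective supply by 5: p = 15.5 + 7.6q.
New quantity: 42 − 4q = 15.5 + 7.6q → q' = 2.2845.
Overproduction Δq = 2.2845 − 1.8534 = 0.4311; wedge = subsidy = 5.
Welfare loss = ½ × 0.4311 × 5 = 1.08.

1.08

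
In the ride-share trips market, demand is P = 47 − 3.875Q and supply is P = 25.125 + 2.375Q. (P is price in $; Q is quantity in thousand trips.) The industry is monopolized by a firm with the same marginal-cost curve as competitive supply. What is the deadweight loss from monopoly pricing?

$5.61 thousand

Competitive equilibrium: 47 − 3.875Q = 25.125 + 2.375Q → Q* = 3.5, P* = 33.4375.
Marginal revenue: MR = 47 − 7.75Q. Set MR = MC: 47 − 7.75Q = 25.125 + 2.375Q → Q_m = 2.1605.
Price P_m = 47 − 3.875·2.1605 = 38.6281; MC(Q_m) = 25.125 + 2.375·2.1605 = 30.2562.
Competitive Q* = 3.5, so ΔQ = 1.3395; wedge = 38.6281 − 30.2562 = 8.3719.
Deadweight loss = ½ × 1.3395 × 8.3719 = $5.61 thousand.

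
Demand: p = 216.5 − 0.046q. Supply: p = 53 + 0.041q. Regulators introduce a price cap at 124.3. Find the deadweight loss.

Competitive equilibrium: 216.5 − 0.046q = 53 + 0.041q → q* = 1879.3103, p* = 130.0517.
At the ceiling p = 124.3, quantity supplied = (124.3 − 53)/0.041 = 1739.0244.
Willingness to pay at q' = 1739.0244: 216.5 − 0.046·1739.0244 = 136.5049.
Δq = 1879.3103 − 1739.0244 = 140.2859; wedge = 136.5049 − 124.3 = 12.2049.
Welfare loss = ½ × 140.2859 × 12.2049 = 856.09.

856.09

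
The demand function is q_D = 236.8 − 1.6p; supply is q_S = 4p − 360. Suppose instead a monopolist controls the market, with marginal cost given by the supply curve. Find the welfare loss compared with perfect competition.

In inverse form: demand p = 148 − 0.625q, supply p = 90 + 0.25q.
Competitive equilibrium: 148 − 0.625q = 90 + 0.25q → q* = 66.2857, p* = 106.5714.
Marginal revenue: MR = 148 − 1.25q. Set MR = MC: 148 − 1.25q = 90 + 0.25q → q_m = 38.6667.
Price p_m = 148 − 0.625·38.6667 = 123.8333; MC(q_m) = 90 + 0.25·38.6667 = 99.6667.
Competitive q* = 66.2857, so Δq = 27.619; wedge = 123.8333 − 99.6667 = 24.1666.
Deadweight loss = ½ × 27.619 × 24.1666 = 333.73.

333.73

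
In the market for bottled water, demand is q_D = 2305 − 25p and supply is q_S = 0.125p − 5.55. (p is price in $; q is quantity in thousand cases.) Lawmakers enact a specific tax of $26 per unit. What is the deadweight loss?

In inverse form: demand p = 92.2 − 0.04q, supply p = 44.4 + 8q.
Competitive equilibrium: 92.2 − 0.04q = 44.4 + 8q → q* = 5.9453, p* = 91.9622.
With the tax, the buyer price exceeds the seller price by 26: (92.2 − 0.04q) − (44.4 + 8q) = 26 → q' = 2.7114.
Δq = 5.9453 − 2.7114 = 3.2339; the wedge equals the tax, 26.
The triangle = ½ × 3.2339 × 26 = $42.04 thousand.

$42.04 thousand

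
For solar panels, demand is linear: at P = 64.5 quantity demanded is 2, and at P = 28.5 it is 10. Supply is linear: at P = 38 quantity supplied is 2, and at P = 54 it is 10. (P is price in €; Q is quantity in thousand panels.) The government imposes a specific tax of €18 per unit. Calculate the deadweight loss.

€24.92 thousand

Demand slope = (28.5 − 64.5)/(10 − 2) = −4.5, so P = 73.5 − 4.5Q.
Supply slope = (54 − 38)/(10 − 2) = 2, so P = 34 + 2Q.
Competitive equilibrium: 73.5 − 4.5Q = 34 + 2Q → Q* = 6.0769, P* = 46.1538.
With the tax, the buyer price exceeds the seller price by 18: (73.5 − 4.5Q) − (34 + 2Q) = 18 → Q' = 3.3077.
ΔQ = 6.0769 − 3.3077 = 2.7692; the wedge equals the tax, 18.
Deadweight loss = ½ × 2.7692 × 18 = €24.92 thousand.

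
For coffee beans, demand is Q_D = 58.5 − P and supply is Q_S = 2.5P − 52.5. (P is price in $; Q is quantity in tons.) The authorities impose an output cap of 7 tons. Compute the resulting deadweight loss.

$274.03

In inverse form: demand P = 58.5 − Q, supply P = 21 + 0.4Q.
Competitive equilibrium: 58.5 − Q = 21 + 0.4Q → Q* = 26.7857, P* = 31.7143.
At Q = 7: demand price = 58.5 − 1·7 = 51.5; supply price = 21 + 0.4·7 = 23.8.
ΔQ = 26.7857 − 7 = 19.7857; wedge = 51.5 − 23.8 = 27.7.
The triangle = ½ × 19.7857 × 27.7 = $274.03.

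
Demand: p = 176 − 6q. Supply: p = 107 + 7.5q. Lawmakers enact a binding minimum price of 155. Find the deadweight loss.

Competitive equilibrium: 176 − 6q = 107 + 7.5q → q* = 5.1111, p* = 145.3333.
At the floor p = 155, quantity demanded = (176 − 155)/6 = 3.5.
Sellers' marginal cost at q' = 3.5: 107 + 7.5·3.5 = 133.25.
Δq = 5.1111 − 3.5 = 1.6111; wedge = 155 − 133.25 = 21.75.
Welfare loss = ½ × 1.6111 × 21.75 = 17.52.

17.52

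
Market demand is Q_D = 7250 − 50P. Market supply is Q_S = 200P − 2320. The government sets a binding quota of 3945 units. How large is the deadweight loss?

In inverse form: demand P = 145 − 0.02Q, supply P = 11.6 + 0.005Q.
Competitive equilibrium: 145 − 0.02Q = 11.6 + 0.005Q → Q* = 5336, P* = 38.28.
At Q = 3945: demand price = 145 − 0.02·3945 = 66.1; supply price = 11.6 + 0.005·3945 = 31.325.
ΔQ = 5336 − 3945 = 1391; wedge = 66.1 − 31.325 = 34.775.
Deadweight loss = ½ × 1391 × 34.775 = 24186.01.

24186.01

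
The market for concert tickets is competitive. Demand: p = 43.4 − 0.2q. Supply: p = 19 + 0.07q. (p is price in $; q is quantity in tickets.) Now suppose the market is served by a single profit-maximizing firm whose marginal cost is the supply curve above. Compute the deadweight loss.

$199.64

Competitive equilibrium: 43.4 − 0.2q = 19 + 0.07q → q* = 90.3704, p* = 25.3259.
Marginal revenue: MR = 43.4 − 0.4q. Set MR = MC: 43.4 − 0.4q = 19 + 0.07q → q_m = 51.9149.
Price p_m = 43.4 − 0.2·51.9149 = 33.017; MC(q_m) = 19 + 0.07·51.9149 = 22.634.
Competitive q* = 90.3704, so Δq = 38.4555; wedge = 33.017 − 22.634 = 10.383.
Deadweight loss = ½ × 38.4555 × 10.383 = $199.64.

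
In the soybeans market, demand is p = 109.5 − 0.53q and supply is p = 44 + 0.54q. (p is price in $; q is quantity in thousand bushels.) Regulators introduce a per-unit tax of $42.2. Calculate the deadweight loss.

$832.17 thousand

Competitive equilibrium: 109.5 − 0.53q = 44 + 0.54q → q* = 61.215, p* = 77.0561.
With the tax, the buyer price exceeds the seller price by 42.2: (109.5 − 0.53q) − (44 + 0.54q) = 42.2 → q' = 21.7757.
Δq = 61.215 − 21.7757 = 39.4393; the wedge equals the tax, 42.2.
Welfare loss = ½ × 39.4393 × 42.2 = $832.17 thousand.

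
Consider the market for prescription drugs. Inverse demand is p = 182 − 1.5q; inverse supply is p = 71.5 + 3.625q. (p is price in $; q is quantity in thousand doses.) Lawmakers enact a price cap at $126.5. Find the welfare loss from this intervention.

$104.59 thousand

Competitive equilibrium: 182 − 1.5q = 71.5 + 3.625q → q* = 21.561, p* = 149.6585.
At the ceiling p = 126.5, quantity supplied = (126.5 − 71.5)/3.625 = 15.1724.
Willingness to pay at q' = 15.1724: 182 − 1.5·15.1724 = 159.2414.
Δq = 21.561 − 15.1724 = 6.3886; wedge = 159.2414 − 126.5 = 32.7414.
Welfare loss = ½ × 6.3886 × 32.7414 = $104.59 thousand.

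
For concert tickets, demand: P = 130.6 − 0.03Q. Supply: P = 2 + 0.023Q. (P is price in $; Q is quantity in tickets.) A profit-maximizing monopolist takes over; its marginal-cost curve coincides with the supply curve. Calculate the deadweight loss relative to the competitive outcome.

$20382.73

Competitive equilibrium: 130.6 − 0.03Q = 2 + 0.023Q → Q* = 2426.41509, P* = 57.80755.
Marginal revenue: MR = 130.6 − 0.06Q. Set MR = MC: 130.6 − 0.06Q = 2 + 0.023Q → Q_m = 1549.39759.
Price P_m = 130.6 − 0.03·1549.39759 = 84.11807; MC(Q_m) = 2 + 0.023·1549.39759 = 37.63614.
Competitive Q* = 2426.41509, so ΔQ = 877.0175; wedge = 84.11807 − 37.63614 = 46.48193.
DWL = ½ × 877.0175 × 46.48193 = $20382.73.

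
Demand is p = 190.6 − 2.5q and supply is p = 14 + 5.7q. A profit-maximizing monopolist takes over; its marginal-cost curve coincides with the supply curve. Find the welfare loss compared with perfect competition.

103.81

Competitive equilibrium: 190.6 − 2.5q = 14 + 5.7q → q* = 21.5366, p* = 136.7585.
Marginal revenue: MR = 190.6 − 5q. Set MR = MC: 190.6 − 5q = 14 + 5.7q → q_m = 16.5047.
Price p_m = 190.6 − 2.5·16.5047 = 149.3383; MC(q_m) = 14 + 5.7·16.5047 = 108.0768.
Competitive q* = 21.5366, so Δq = 5.0319; wedge = 149.3383 − 108.0768 = 41.2615.
Welfare loss = ½ × 5.0319 × 41.2615 = 103.81.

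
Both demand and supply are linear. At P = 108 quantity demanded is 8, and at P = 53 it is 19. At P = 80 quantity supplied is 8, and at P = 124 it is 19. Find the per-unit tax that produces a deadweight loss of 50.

30

Demand slope = (53 − 108)/(19 − 8) = −5, so P = 148 − 5Q.
Supply slope = (124 − 80)/(19 − 8) = 4, so P = 48 + 4Q.
Competitive equilibrium: 148 − 5Q = 48 + 4Q → Q* = 11.1111, P* = 92.4444.
A tax t gives ΔQ = t/9 and wedge t, so DWL = t²/18.
t²/18 = 50 → t² = 900 → t = 30.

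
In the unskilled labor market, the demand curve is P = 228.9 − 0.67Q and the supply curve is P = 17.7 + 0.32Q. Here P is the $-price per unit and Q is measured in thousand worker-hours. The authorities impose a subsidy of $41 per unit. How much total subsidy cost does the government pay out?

Competitive equilibrium: 228.9 − 0.67Q = 17.7 + 0.32Q → Q* = 213.3333, P* = 85.9667.
The subsidy lowers effective supply by 41: P = 0.32Q − 23.3.
New quantity: 228.9 − 0.67Q = 0.32Q − 23.3 → Q' = 254.7475.
Total subsidy cost = 41 × 254.7475 = $10444.65 thousand.

$10444.65 thousand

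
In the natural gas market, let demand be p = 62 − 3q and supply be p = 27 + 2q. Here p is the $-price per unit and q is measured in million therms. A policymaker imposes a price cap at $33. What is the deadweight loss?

$40 million

Competitive equilibrium: 62 − 3q = 27 + 2q → q* = 7, p* = 41.
At the ceiling p = 33, quantity supplied = (33 − 27)/2 = 3.
Willingness to pay at q' = 3: 62 − 3·3 = 53.
Δq = 7 − 3 = 4; wedge = 53 − 33 = 20.
Deadweight loss = ½ × 4 × 20 = $40 million.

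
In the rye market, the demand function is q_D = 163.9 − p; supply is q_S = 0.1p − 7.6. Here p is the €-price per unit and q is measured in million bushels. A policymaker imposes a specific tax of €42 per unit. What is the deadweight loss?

In inverse form: demand p = 163.9 − q, supply p = 76 + 10q.
Competitive equilibrium: 163.9 − q = 76 + 10q → q* = 7.9909, p* = 155.9091.
With the tax, the buyer price exceeds the seller price by 42: (163.9 − q) − (76 + 10q) = 42 → q' = 4.1727.
Δq = 7.9909 − 4.1727 = 3.8182; the wedge equals the tax, 42.
The triangle = ½ × 3.8182 × 42 = €80.18 million.

€80.18 million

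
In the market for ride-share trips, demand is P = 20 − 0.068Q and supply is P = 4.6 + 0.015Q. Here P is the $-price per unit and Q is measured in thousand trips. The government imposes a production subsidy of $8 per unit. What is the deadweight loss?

Competitive equilibrium: 20 − 0.068Q = 4.6 + 0.015Q → Q* = 185.5422, P* = 7.3831.
The subsidy lowers effective supply by 8: P = 0.015Q − 3.4.
New quantity: 20 − 0.068Q = 0.015Q − 3.4 → Q' = 281.9277.
Overproduction ΔQ = 281.9277 − 185.5422 = 96.3855; wedge = subsidy = 8.
The triangle = ½ × 96.3855 × 8 = $385.54 thousand.

$385.54 thousand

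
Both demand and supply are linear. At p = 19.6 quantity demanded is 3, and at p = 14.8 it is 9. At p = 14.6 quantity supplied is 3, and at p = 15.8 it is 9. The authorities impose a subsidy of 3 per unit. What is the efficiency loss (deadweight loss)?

Demand slope = (14.8 − 19.6)/(9 − 3) = −0.8, so p = 22 − 0.8q.
Supply slope = (15.8 − 14.6)/(9 − 3) = 0.2, so p = 14 + 0.2q.
Competitive equilibrium: 22 − 0.8q = 14 + 0.2q → q* = 8, p* = 15.6.
The subsidy lowers effective supply by 3: p = 11 + 0.2q.
New quantity: 22 − 0.8q = 11 + 0.2q → q' = 11.
Overproduction Δq = 11 − 8 = 3; wedge = subsidy = 3.
DWL = ½ × 3 × 3 = 4.50.

4.50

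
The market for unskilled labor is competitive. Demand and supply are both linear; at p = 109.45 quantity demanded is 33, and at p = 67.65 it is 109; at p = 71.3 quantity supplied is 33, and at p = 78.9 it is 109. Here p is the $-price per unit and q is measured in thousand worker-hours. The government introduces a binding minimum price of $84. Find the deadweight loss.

Demand slope = (67.65 − 109.45)/(109 − 33) = −0.55, so p = 127.6 − 0.55q.
Supply slope = (78.9 − 71.3)/(109 − 33) = 0.1, so p = 68 + 0.1q.
Competitive equilibrium: 127.6 − 0.55q = 68 + 0.1q → q* = 91.6923, p* = 77.1692.
At the floor p = 84, quantity demanded = (127.6 − 84)/0.55 = 79.2727.
Sellers' marginal cost at q' = 79.2727: 68 + 0.1·79.2727 = 75.9273.
Δq = 91.6923 − 79.2727 = 12.4196; wedge = 84 − 75.9273 = 8.0727.
Deadweight loss = ½ × 12.4196 × 8.0727 = $50.13 thousand.

$50.13 thousand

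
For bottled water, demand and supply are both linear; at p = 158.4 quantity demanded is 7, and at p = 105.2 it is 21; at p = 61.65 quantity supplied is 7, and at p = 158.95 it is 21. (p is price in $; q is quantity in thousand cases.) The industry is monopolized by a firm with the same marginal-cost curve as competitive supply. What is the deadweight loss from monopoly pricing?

Demand slope = (105.2 − 158.4)/(21 − 7) = −3.8, so p = 185 − 3.8q.
Supply slope = (158.95 − 61.65)/(21 − 7) = 6.95, so p = 13 + 6.95q.
Competitive equilibrium: 185 − 3.8q = 13 + 6.95q → q* = 16, p* = 124.2.
Marginal revenue: MR = 185 − 7.6q. Set MR = MC: 185 − 7.6q = 13 + 6.95q → q_m = 11.8213.
Price p_m = 185 − 3.8·11.8213 = 140.0791; MC(q_m) = 13 + 6.95·11.8213 = 95.158.
Competitive q* = 16, so Δq = 4.1787; wedge = 140.0791 − 95.158 = 44.9211.
Welfare loss = ½ × 4.1787 × 44.9211 = $93.86 thousand.

$93.86 thousand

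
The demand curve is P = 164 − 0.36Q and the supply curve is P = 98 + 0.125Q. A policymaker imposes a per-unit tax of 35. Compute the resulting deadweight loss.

Competitive equilibrium: 164 − 0.36Q = 98 + 0.125Q → Q* = 136.0825, P* = 115.0103.
With the tax, the buyer price exceeds the seller price by 35: (164 − 0.36Q) − (98 + 0.125Q) = 35 → Q' = 63.9175.
ΔQ = 136.0825 − 63.9175 = 72.165; the wedge equals the tax, 35.
The triangle = ½ × 72.165 × 35 = 1262.89.

1262.89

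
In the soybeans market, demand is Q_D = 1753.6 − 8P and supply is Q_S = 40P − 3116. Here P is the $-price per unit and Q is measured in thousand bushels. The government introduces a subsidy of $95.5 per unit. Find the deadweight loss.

$30400.83 thousand

In inverse form: demand P = 219.2 − 0.125Q, supply P = 77.9 + 0.025Q.
Competitive equilibrium: 219.2 − 0.125Q = 77.9 + 0.025Q → Q* = 942, P* = 101.45.
The subsidy lowers effective supply by 95.5: P = 0.025Q − 17.6.
New quantity: 219.2 − 0.125Q = 0.025Q − 17.6 → Q' = 1578.6667.
Overproduction ΔQ = 1578.6667 − 942 = 636.6667; wedge = subsidy = 95.5.
Deadweight loss = ½ × 636.6667 × 95.5 = $30400.83 thousand.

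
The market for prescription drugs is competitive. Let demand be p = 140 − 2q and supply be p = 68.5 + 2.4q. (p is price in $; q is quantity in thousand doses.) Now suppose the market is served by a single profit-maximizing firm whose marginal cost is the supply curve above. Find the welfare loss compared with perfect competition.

$56.73 thousand

Competitive equilibrium: 140 − 2q = 68.5 + 2.4q → q* = 16.25, p* = 107.5.
Marginal revenue: MR = 140 − 4q. Set MR = MC: 140 − 4q = 68.5 + 2.4q → q_m = 11.1719.
Price p_m = 140 − 2·11.1719 = 117.6562; MC(q_m) = 68.5 + 2.4·11.1719 = 95.3126.
Competitive q* = 16.25, so Δq = 5.0781; wedge = 117.6562 − 95.3126 = 22.3436.
The triangle = ½ × 5.0781 × 22.3436 = $56.73 thousand.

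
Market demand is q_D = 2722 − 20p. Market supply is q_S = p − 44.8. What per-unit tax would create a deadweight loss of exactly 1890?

In inverse form: demand p = 136.1 − 0.05q, supply p = 44.8 + q.
Competitive equilibrium: 136.1 − 0.05q = 44.8 + q → q* = 86.9524, p* = 131.7524.
A tax t gives Δq = t/1.05 and wedge t, so DWL = t²/2.1.
t²/2.1 = 1890 → t² = 3969 → t = 63.

63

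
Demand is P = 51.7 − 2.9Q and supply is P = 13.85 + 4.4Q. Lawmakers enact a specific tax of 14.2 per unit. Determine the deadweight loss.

13.81

Competitive equilibrium: 51.7 − 2.9Q = 13.85 + 4.4Q → Q* = 5.1849, P* = 36.6637.
With the tax, the buyer price exceeds the seller price by 14.2: (51.7 − 2.9Q) − (13.85 + 4.4Q) = 14.2 → Q' = 3.2397.
ΔQ = 5.1849 − 3.2397 = 1.9452; the wedge equals the tax, 14.2.
DWL = ½ × 1.9452 × 14.2 = 13.81.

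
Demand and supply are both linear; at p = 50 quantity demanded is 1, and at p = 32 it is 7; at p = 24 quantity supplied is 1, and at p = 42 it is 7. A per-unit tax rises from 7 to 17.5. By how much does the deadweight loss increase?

21.44

Demand slope = (32 − 50)/(7 − 1) = −3, so p = 53 − 3q.
Supply slope = (42 − 24)/(7 − 1) = 3, so p = 21 + 3q.
Competitive equilibrium: 53 − 3q = 21 + 3q → q* = 5.3333, p* = 37.
For a per-unit tax t: Δq = t/6, so DWL = ½·t·(t/6) = t²/12.
At t = 7: DWL = 4.083. At t = 17.5: DWL = 25.521.
Increase = 25.521 − 4.083 = 21.44.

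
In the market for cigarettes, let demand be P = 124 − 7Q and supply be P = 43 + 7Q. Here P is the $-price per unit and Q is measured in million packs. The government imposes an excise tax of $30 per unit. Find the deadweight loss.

$32.14 million

Competitive equilibrium: 124 − 7Q = 43 + 7Q → Q* = 5.7857, P* = 83.5.
With the tax, the buyer price exceeds the seller price by 30: (124 − 7Q) − (43 + 7Q) = 30 → Q' = 3.6429.
ΔQ = 5.7857 − 3.6429 = 2.1428; the wedge equals the tax, 30.
The triangle = ½ × 2.1428 × 30 = $32.14 million.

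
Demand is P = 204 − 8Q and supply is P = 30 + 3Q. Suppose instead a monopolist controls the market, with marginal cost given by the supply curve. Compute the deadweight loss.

Competitive equilibrium: 204 − 8Q = 30 + 3Q → Q* = 15.8182, P* = 77.4545.
Marginal revenue: MR = 204 − 16Q. Set MR = MC: 204 − 16Q = 30 + 3Q → Q_m = 9.1579.
Price P_m = 204 − 8·9.1579 = 130.7368; MC(Q_m) = 30 + 3·9.1579 = 57.4737.
Competitive Q* = 15.8182, so ΔQ = 6.6603; wedge = 130.7368 − 57.4737 = 73.2631.
DWL = ½ × 6.6603 × 73.2631 = 243.98.

243.98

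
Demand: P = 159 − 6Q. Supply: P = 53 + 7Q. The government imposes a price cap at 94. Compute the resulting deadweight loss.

Competitive equilibrium: 159 − 6Q = 53 + 7Q → Q* = 8.1538, P* = 110.0769.
At the ceiling P = 94, quantity supplied = (94 − 53)/7 = 5.8571.
Willingness to pay at Q' = 5.8571: 159 − 6·5.8571 = 123.8574.
ΔQ = 8.1538 − 5.8571 = 2.2967; wedge = 123.8574 − 94 = 29.8574.
Welfare loss = ½ × 2.2967 × 29.8574 = 34.29.

34.29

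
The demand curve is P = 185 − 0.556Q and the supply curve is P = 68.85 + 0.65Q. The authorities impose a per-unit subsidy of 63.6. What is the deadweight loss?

1677.01

Competitive equilibrium: 185 − 0.556Q = 68.85 + 0.65Q → Q* = 96.3101, P* = 131.4516.
The subsidy lowers effective supply by 63.6: P = 5.25 + 0.65Q.
New quantity: 185 − 0.556Q = 5.25 + 0.65Q → Q' = 149.0464.
Overproduction ΔQ = 149.0464 − 96.3101 = 52.7363; wedge = subsidy = 63.6.
Welfare loss = ½ × 52.7363 × 63.6 = 1677.01.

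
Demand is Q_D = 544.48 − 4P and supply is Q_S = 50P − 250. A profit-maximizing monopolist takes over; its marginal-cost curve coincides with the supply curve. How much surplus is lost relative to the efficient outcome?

In inverse form: demand P = 136.12 − 0.25Q, supply P = 5 + 0.02Q.
Competitive equilibrium: 136.12 − 0.25Q = 5 + 0.02Q → Q* = 485.6296, P* = 14.7126.
Marginal revenue: MR = 136.12 − 0.5Q. Set MR = MC: 136.12 − 0.5Q = 5 + 0.02Q → Q_m = 252.1538.
Price P_m = 136.12 − 0.25·252.1538 = 73.0816; MC(Q_m) = 5 + 0.02·252.1538 = 10.0431.
Competitive Q* = 485.6296, so ΔQ = 233.4758; wedge = 73.0816 − 10.0431 = 63.0385.
DWL = ½ × 233.4758 × 63.0385 = 7358.98.

7358.98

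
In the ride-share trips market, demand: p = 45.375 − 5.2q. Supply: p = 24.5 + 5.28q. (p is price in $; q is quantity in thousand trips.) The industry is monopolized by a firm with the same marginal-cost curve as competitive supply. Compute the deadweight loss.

Competitive equilibrium: 45.375 − 5.2q = 24.5 + 5.28q → q* = 1.9919, p* = 35.0172.
Marginal revenue: MR = 45.375 − 10.4q. Set MR = MC: 45.375 − 10.4q = 24.5 + 5.28q → q_m = 1.3313.
Price p_m = 45.375 − 5.2·1.3313 = 38.4522; MC(q_m) = 24.5 + 5.28·1.3313 = 31.5293.
Competitive q* = 1.9919, so Δq = 0.6606; wedge = 38.4522 − 31.5293 = 6.9229.
DWL = ½ × 0.6606 × 6.9229 = $2.29 thousand.

$2.29 thousand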